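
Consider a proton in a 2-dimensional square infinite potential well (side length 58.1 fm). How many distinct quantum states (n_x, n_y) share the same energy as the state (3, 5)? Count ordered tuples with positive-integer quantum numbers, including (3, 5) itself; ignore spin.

degeneracy = 2

The level has n_x² + n_y² = 34. The ordered positive-integer solutions are (3, 5), (5, 3).
That gives 2 states.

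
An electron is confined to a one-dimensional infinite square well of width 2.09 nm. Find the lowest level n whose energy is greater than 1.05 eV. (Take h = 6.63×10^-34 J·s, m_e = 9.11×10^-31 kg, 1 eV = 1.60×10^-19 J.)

n = 4

E_1 = h²/(8m_eL²) = 1.381×10^-20 J = 0.08631 eV.
Need n² > 1.05/0.08631 = 12.17, i.e. n > 3.489.
The smallest integer satisfying this is n = 4.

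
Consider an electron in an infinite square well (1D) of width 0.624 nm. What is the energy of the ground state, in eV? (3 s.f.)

For an infinite well E_n = n²h²/(8m_eL²), so E_1 = h²/(8m_eL²) = (6.626×10^-34)²/(8·9.109×10^-31·(6.24×10^-10 m)²) = 1.547×10^-19 J.
Converting, E_1 = 1.547×10^-19 J / (1.602×10^-19 J/eV) = 0.966 eV.

E_1 = 0.966 eV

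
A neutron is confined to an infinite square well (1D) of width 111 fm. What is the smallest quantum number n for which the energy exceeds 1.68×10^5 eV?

E_1 = h²/(8m_nL²) = 2.659×10^-15 J = 1.660×10^4 eV.
Need n² > 1.68×10^5/1.660×10^4 = 10.12, i.e. n > 3.181.
The smallest integer satisfying this is n = 4.

n = 4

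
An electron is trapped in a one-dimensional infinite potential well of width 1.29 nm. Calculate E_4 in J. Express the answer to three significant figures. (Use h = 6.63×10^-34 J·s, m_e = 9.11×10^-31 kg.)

E_4 = 5.80×10^-19 J

For an infinite well E_n = n²h²/(8m_eL²), so E_1 = h²/(8m_eL²) = (6.63×10^-34)²/(8·9.11×10^-31·(1.29×10^-9 m)²) = 3.624×10^-20 J.
Then E_4 = 4²·E_1 = 16·3.624×10^-20 J = 5.80×10^-19 J.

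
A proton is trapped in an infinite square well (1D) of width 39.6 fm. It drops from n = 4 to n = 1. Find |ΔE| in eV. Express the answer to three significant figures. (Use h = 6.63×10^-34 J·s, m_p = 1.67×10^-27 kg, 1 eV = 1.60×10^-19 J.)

|ΔE| = 1.97×10^6 eV

E_1 = h²/(8m_pL²) = 2.098×10^-14 J.
|ΔE| = |4² − 1²|·E_1 = 15·2.098×10^-14 J = 3.147×10^-13 J = 1.97×10^6 eV.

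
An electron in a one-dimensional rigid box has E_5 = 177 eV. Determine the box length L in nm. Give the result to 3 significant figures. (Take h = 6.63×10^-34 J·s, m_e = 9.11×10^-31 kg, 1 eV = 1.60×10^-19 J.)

From E_n = n²h²/(8m_eL²), L = n·h/√(8m_eE_n).
E_5 = 177 eV = 2.832×10^-17 J, so L = 5·6.63×10^-34/√(8·9.11×10^-31·2.832×10^-17) = 2.31×10^-10 m = 0.231 nm.

L = 0.231 nm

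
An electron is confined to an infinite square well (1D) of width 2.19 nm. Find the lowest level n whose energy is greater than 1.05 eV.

n = 4

E_1 = h²/(8m_eL²) = 1.256×10^-20 J = 0.07840 eV.
Need n² > 1.05/0.07840 = 13.39, i.e. n > 3.659.
The smallest integer satisfying this is n = 4.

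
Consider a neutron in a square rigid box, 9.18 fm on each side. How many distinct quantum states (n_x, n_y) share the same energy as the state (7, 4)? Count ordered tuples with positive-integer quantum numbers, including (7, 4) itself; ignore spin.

The level has n_x² + n_y² = 65. The ordered positive-integer solutions are (1, 8), (4, 7), (7, 4), (8, 1).
That gives 4 states.

degeneracy = 4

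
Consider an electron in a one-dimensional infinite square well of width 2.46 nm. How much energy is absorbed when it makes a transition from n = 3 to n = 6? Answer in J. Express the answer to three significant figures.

E_1 = h²/(8m_eL²) = 9.956×10^-21 J.
|ΔE| = |3² − 6²|·E_1 = 27·9.956×10^-21 J = 2.69×10^-19 J.

|ΔE| = 2.69×10^-19 J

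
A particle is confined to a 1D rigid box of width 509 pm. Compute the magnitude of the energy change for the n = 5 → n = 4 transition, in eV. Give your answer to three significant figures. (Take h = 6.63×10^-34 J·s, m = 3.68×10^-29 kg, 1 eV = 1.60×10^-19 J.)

|ΔE| = 0.324 eV

E_1 = h²/(8mL²) = 5.763×10^-21 J.
|ΔE| = |5² − 4²|·E_1 = 9·5.763×10^-21 J = 5.187×10^-20 J = 0.324 eV.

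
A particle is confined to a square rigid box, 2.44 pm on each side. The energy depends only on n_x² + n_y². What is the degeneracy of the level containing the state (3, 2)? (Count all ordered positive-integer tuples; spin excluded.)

The level has n_x² + n_y² = 13. The ordered positive-integer solutions are (2, 3), (3, 2).
That gives 2 states.

degeneracy = 2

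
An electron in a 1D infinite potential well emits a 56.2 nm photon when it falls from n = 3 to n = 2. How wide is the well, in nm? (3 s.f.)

The photon carries ΔE = hc/λ = 6.626×10^-34·2.998×10^8/5.62×10^-8 m = 3.535×10^-18 J.
Since ΔE = (3² − 2²)E_1, E_1 = 7.070×10^-19 J, and L = h/√(8m_eE_1) = 2.92×10^-10 m = 0.292 nm.

L = 0.292 nm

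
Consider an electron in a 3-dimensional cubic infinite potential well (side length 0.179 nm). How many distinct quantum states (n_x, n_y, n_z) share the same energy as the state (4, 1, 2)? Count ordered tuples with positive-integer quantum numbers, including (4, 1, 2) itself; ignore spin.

degeneracy = 6

The level has n_x² + n_y² + n_z² = 21. The ordered positive-integer solutions are (1, 2, 4), (1, 4, 2), (2, 1, 4), (2, 4, 1), (4, 1, 2), (4, 2, 1).
That gives 6 states.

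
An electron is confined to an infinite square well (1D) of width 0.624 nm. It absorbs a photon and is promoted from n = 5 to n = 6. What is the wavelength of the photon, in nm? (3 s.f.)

E_1 = h²/(8m_eL²) = 1.547×10^-19 J, so ΔE = (6² − 5²)E_1 = 1.702×10^-18 J.
λ = hc/ΔE = (6.626×10^-34·2.998×10^8)/1.702×10^-18 = 1.17×10^-7 m = 117 nm.

λ = 117 nm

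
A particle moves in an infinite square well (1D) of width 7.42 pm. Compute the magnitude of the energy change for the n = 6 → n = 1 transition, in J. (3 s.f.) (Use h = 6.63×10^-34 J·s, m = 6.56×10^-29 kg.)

|ΔE| = 5.32×10^-16 J

E_1 = h²/(8mL²) = 1.521×10^-17 J.
|ΔE| = |6² − 1²|·E_1 = 35·1.521×10^-17 J = 5.32×10^-16 J.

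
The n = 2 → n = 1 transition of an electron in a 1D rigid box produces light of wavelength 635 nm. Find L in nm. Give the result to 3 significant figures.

The photon carries ΔE = hc/λ = 6.626×10^-34·2.998×10^8/6.35×10^-7 m = 3.128×10^-19 J.
Since ΔE = (2² − 1²)E_1, E_1 = 1.043×10^-19 J, and L = h/√(8m_eE_1) = 7.60×10^-10 m = 0.760 nm.

L = 0.760 nm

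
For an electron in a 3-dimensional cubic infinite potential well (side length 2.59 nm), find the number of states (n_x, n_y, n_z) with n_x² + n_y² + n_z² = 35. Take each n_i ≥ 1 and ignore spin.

degeneracy = 6

The level has n_x² + n_y² + n_z² = 35. The ordered positive-integer solutions are (1, 3, 5), (1, 5, 3), (3, 1, 5), (3, 5, 1), (5, 1, 3), (5, 3, 1).
That gives 6 states.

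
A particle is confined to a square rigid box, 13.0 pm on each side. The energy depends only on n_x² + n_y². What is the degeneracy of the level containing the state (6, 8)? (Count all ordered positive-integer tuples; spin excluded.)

degeneracy = 2

The level has n_x² + n_y² = 100. The ordered positive-integer solutions are (6, 8), (8, 6).
That gives 2 states.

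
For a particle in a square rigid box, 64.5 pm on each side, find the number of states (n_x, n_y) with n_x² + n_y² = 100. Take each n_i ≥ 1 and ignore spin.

The level has n_x² + n_y² = 100. The ordered positive-integer solutions are (6, 8), (8, 6).
That gives 2 states.

degeneracy = 2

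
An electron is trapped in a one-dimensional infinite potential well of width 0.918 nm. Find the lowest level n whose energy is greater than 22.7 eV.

E_1 = h²/(8m_eL²) = 7.149×10^-20 J = 0.4463 eV.
Need n² > 22.7/0.4463 = 50.86, i.e. n > 7.132.
The smallest integer satisfying this is n = 8.

n = 8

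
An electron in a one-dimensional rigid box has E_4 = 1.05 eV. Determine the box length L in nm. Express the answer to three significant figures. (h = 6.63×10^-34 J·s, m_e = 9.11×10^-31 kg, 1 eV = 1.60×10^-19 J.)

L = 2.40 nm

From E_n = n²h²/(8m_eL²), L = n·h/√(8m_eE_n).
E_4 = 1.05 eV = 1.680×10^-19 J, so L = 4·6.63×10^-34/√(8·9.11×10^-31·1.680×10^-19) = 2.40×10^-9 m = 2.40 nm.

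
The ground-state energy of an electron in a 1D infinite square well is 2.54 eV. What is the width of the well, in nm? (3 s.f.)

From E_n = n²h²/(8m_eL²), L = n·h/√(8m_eE_n).
E_1 = 2.54 eV = 4.069×10^-19 J, so L = 1·6.626×10^-34/√(8·9.109×10^-31·4.069×10^-19) = 3.85×10^-10 m = 0.385 nm.

L = 0.385 nm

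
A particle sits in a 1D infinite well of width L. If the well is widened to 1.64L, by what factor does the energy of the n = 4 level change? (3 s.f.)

E_n ∝ 1/L², so the energy scales by 1/1.64² = 0.372.

0.372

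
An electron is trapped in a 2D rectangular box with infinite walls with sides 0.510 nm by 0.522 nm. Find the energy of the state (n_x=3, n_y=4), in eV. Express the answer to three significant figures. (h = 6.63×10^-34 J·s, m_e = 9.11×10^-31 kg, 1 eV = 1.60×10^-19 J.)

For a 2D rectangular well E = (h²/8m_e)·Σ n_i²/L_i² = (6.63×10^-34)²/(8·9.11×10^-31) · [3²/(0.510 nm)² + 4²/(0.522 nm)²].
Evaluating gives E = 5.629×10^-18 J = 35.2 eV.

E = 35.2 eV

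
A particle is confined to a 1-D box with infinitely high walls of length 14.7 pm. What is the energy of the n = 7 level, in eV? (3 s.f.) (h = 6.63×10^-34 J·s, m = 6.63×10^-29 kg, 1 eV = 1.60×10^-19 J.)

E_7 = 1.17×10^3 eV

For an infinite well E_n = n²h²/(8mL²), so E_1 = h²/(8mL²) = (6.63×10^-34)²/(8·6.63×10^-29·(1.47×10^-11 m)²) = 3.835×10^-18 J.
Then E_7 = 7²·E_1 = 49·3.835×10^-18 J = 1.879×10^-16 J.
Converting, E_7 = 1.879×10^-16 J / (1.60×10^-19 J/eV) = 1.17×10^3 eV.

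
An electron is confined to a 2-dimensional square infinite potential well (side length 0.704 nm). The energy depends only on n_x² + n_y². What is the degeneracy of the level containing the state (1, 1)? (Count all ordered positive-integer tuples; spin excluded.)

The level has n_x² + n_y² = 2. The ordered positive-integer solutions are (1, 1).
That gives 1 state.

degeneracy = 1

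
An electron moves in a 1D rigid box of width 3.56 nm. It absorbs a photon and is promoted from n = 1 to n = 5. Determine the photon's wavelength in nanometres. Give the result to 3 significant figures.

E_1 = h²/(8m_eL²) = 4.754×10^-21 J, so ΔE = (5² − 1²)E_1 = 1.141×10^-19 J.
λ = hc/ΔE = (6.626×10^-34·2.998×10^8)/1.141×10^-19 = 1.74×10^-6 m = 1.74×10^3 nm.

λ = 1.74×10^3 nm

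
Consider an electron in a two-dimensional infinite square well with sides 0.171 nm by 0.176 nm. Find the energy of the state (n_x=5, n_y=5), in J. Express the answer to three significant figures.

E = 1.00×10^-16 J

For a 2D rectangular well E = (h²/8m_e)·Σ n_i²/L_i² = (6.626×10^-34)²/(8·9.109×10^-31) · [5²/(0.171 nm)² + 5²/(0.176 nm)²].
Evaluating gives E = 1.00×10^-16 J.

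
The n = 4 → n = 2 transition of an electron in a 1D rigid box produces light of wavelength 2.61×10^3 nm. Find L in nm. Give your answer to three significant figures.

The photon carries ΔE = hc/λ = 6.626×10^-34·2.998×10^8/2.61×10^-6 m = 7.611×10^-20 J.
Since ΔE = (4² − 2²)E_1, E_1 = 6.343×10^-21 J, and L = h/√(8m_eE_1) = 3.08×10^-9 m = 3.08 nm.

L = 3.08 nm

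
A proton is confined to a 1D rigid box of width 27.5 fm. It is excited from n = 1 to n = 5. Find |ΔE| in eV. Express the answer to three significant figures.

|ΔE| = 6.50×10^6 eV

E_1 = h²/(8m_pL²) = 4.338×10^-14 J.
|ΔE| = |1² − 5²|·E_1 = 24·4.338×10^-14 J = 1.041×10^-12 J = 6.50×10^6 eV.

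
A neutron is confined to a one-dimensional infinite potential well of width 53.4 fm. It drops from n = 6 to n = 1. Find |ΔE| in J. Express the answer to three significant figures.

|ΔE| = 4.02×10^-13 J

E_1 = h²/(8m_nL²) = 1.149×10^-14 J.
|ΔE| = |6² − 1²|·E_1 = 35·1.149×10^-14 J = 4.02×10^-13 J.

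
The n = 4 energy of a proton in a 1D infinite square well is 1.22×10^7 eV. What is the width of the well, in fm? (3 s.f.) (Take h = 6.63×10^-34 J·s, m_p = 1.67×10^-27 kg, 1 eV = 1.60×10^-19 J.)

From E_n = n²h²/(8m_pL²), L = n·h/√(8m_pE_n).
E_4 = 1.22×10^7 eV = 1.952×10^-12 J, so L = 4·6.63×10^-34/√(8·1.67×10^-27·1.952×10^-12) = 1.64×10^-14 m = 16.4 fm.

L = 16.4 fm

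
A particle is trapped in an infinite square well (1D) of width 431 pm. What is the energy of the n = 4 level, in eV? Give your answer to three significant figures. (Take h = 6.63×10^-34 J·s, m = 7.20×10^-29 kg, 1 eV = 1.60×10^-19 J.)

For an infinite well E_n = n²h²/(8mL²), so E_1 = h²/(8mL²) = (6.63×10^-34)²/(8·7.20×10^-29·(4.31×10^-10 m)²) = 4.108×10^-21 J.
Then E_4 = 4²·E_1 = 16·4.108×10^-21 J = 6.573×10^-20 J.
Converting, E_4 = 6.573×10^-20 J / (1.60×10^-19 J/eV) = 0.411 eV.

E_4 = 0.411 eV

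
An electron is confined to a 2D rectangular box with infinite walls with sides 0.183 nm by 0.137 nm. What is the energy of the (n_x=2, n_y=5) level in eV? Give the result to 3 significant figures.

E = 546 eV

For a 2D rectangular well E = (h²/8m_e)·Σ n_i²/L_i² = (6.626×10^-34)²/(8·9.109×10^-31) · [2²/(0.183 nm)² + 5²/(0.137 nm)²].
Evaluating gives E = 8.745×10^-17 J = 546 eV.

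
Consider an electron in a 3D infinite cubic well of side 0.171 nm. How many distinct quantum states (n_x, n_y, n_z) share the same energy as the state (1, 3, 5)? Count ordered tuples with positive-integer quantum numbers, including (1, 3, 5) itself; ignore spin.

degeneracy = 6

The level has n_x² + n_y² + n_z² = 35. The ordered positive-integer solutions are (1, 3, 5), (1, 5, 3), (3, 1, 5), (3, 5, 1), (5, 1, 3), (5, 3, 1).
That gives 6 states.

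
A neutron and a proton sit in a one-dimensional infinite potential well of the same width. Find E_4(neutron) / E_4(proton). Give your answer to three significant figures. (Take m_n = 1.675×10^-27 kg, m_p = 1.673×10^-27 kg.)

0.999

E_n ∝ 1/m at fixed n and L, so the ratio is m_p/m_n = 1.673×10^-27/1.675×10^-27 = 0.999.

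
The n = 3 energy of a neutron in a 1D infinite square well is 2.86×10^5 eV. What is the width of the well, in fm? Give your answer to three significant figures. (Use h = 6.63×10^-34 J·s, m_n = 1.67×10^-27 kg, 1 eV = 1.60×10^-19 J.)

From E_n = n²h²/(8m_nL²), L = n·h/√(8m_nE_n).
E_3 = 2.86×10^5 eV = 4.576×10^-14 J, so L = 3·6.63×10^-34/√(8·1.67×10^-27·4.576×10^-14) = 8.04×10^-14 m = 80.4 fm.

L = 80.4 fm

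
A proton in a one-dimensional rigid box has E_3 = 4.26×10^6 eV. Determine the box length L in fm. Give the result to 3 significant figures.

From E_n = n²h²/(8m_pL²), L = n·h/√(8m_pE_n).
E_3 = 4.26×10^6 eV = 6.825×10^-13 J, so L = 3·6.626×10^-34/√(8·1.673×10^-27·6.825×10^-13) = 2.08×10^-14 m = 20.8 fm.

L = 20.8 fm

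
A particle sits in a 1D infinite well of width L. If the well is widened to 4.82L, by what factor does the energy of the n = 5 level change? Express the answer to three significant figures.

0.0430

E_n ∝ 1/L², so the energy scales by 1/4.82² = 0.0430.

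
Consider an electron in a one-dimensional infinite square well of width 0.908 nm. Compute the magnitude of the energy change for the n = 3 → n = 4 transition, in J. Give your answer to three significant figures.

E_1 = h²/(8m_eL²) = 7.308×10^-20 J.
|ΔE| = |3² − 4²|·E_1 = 7·7.308×10^-20 J = 5.12×10^-19 J.

|ΔE| = 5.12×10^-19 J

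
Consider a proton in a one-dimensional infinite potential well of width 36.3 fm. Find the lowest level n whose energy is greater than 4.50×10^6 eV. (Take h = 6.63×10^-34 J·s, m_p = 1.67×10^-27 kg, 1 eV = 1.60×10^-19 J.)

n = 6

E_1 = h²/(8m_pL²) = 2.497×10^-14 J = 1.561×10^5 eV.
Need n² > 4.50×10^6/1.561×10^5 = 28.83, i.e. n > 5.369.
The smallest integer satisfying this is n = 6.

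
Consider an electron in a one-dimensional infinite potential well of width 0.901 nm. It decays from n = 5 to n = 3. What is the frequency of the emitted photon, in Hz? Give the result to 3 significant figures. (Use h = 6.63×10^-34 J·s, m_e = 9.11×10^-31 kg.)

f = 1.79×10^15 Hz

E_1 = h²/(8m_eL²) = 7.430×10^-20 J and ΔE = (5² − 3²)E_1 = 1.189×10^-18 J.
f = ΔE/h = 1.189×10^-18/6.63×10^-34 = 1.79×10^15 Hz.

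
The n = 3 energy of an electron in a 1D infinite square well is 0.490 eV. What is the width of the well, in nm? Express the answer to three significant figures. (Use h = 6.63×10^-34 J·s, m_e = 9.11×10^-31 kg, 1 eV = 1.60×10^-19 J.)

L = 2.63 nm

From E_n = n²h²/(8m_eL²), L = n·h/√(8m_eE_n).
E_3 = 0.490 eV = 7.840×10^-20 J, so L = 3·6.63×10^-34/√(8·9.11×10^-31·7.840×10^-20) = 2.63×10^-9 m = 2.63 nm.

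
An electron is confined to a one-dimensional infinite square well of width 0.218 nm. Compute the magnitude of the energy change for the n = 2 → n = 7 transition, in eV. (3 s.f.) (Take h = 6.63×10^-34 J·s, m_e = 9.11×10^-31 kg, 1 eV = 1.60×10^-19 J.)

|ΔE| = 357 eV

E_1 = h²/(8m_eL²) = 1.269×10^-18 J.
|ΔE| = |2² − 7²|·E_1 = 45·1.269×10^-18 J = 5.710×10^-17 J = 357 eV.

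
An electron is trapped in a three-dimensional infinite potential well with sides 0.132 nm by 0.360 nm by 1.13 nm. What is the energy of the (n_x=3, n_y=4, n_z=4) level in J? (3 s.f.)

E = 3.93×10^-17 J

For a 3D rectangular well E = (h²/8m_e)·Σ n_i²/L_i² = (6.626×10^-34)²/(8·9.109×10^-31) · [3²/(0.132 nm)² + 4²/(0.360 nm)² + 4²/(1.13 nm)²].
Evaluating gives E = 3.93×10^-17 J.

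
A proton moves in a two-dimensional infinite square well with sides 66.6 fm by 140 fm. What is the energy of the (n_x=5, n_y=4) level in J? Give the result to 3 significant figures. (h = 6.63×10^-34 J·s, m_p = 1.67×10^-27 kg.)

E = 2.12×10^-13 J

For a 2D rectangular well E = (h²/8m_p)·Σ n_i²/L_i² = (6.63×10^-34)²/(8·1.67×10^-27) · [5²/(66.6 fm)² + 4²/(140 fm)²].
Evaluating gives E = 2.12×10^-13 J.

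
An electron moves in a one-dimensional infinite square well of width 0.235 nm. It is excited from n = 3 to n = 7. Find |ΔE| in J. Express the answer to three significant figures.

|ΔE| = 4.36×10^-17 J

E_1 = h²/(8m_eL²) = 1.091×10^-18 J.
|ΔE| = |3² − 7²|·E_1 = 40·1.091×10^-18 J = 4.36×10^-17 J.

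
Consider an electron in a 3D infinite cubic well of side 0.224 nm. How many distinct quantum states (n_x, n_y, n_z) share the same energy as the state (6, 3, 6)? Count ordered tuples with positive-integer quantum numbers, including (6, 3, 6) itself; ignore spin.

The level has n_x² + n_y² + n_z² = 81. The ordered positive-integer solutions are (1, 4, 8), (1, 8, 4), (3, 6, 6), (4, 1, 8), (4, 4, 7), (4, 7, 4), (4, 8, 1), (6, 3, 6), (6, 6, 3), (7, 4, 4), (8, 1, 4), (8, 4, 1).
That gives 12 states.

degeneracy = 12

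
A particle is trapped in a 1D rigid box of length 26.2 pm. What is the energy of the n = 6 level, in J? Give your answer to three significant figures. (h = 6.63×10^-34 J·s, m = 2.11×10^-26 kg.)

For an infinite well E_n = n²h²/(8mL²), so E_1 = h²/(8mL²) = (6.63×10^-34)²/(8·2.11×10^-26·(2.62×10^-11 m)²) = 3.794×10^-21 J.
Then E_6 = 6²·E_1 = 36·3.794×10^-21 J = 1.37×10^-19 J.

E_6 = 1.37×10^-19 J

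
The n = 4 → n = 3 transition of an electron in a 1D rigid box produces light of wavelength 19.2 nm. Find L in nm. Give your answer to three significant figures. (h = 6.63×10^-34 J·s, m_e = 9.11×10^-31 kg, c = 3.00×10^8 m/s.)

L = 0.202 nm

The photon carries ΔE = hc/λ = 6.63×10^-34·3.00×10^8/1.92×10^-8 m = 1.036×10^-17 J.
Since ΔE = (4² − 3²)E_1, E_1 = 1.480×10^-18 J, and L = h/√(8m_eE_1) = 2.02×10^-10 m = 0.202 nm.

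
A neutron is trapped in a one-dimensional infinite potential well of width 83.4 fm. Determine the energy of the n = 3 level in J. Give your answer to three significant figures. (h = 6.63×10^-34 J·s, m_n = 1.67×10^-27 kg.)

For an infinite well E_n = n²h²/(8m_nL²), so E_1 = h²/(8m_nL²) = (6.63×10^-34)²/(8·1.67×10^-27·(8.34×10^-14 m)²) = 4.730×10^-15 J.
Then E_3 = 3²·E_1 = 9·4.730×10^-15 J = 4.26×10^-14 J.

E_3 = 4.26×10^-14 J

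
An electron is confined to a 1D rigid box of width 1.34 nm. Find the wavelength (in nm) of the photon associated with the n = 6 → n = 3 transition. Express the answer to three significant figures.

E_1 = h²/(8m_eL²) = 3.355×10^-20 J, so ΔE = (6² − 3²)E_1 = 9.059×10^-19 J.
λ = hc/ΔE = (6.626×10^-34·2.998×10^8)/9.059×10^-19 = 2.19×10^-7 m = 219 nm.

λ = 219 nm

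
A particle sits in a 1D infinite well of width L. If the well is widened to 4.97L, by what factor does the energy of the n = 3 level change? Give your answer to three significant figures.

0.0405

E_n ∝ 1/L², so the energy scales by 1/4.97² = 0.0405.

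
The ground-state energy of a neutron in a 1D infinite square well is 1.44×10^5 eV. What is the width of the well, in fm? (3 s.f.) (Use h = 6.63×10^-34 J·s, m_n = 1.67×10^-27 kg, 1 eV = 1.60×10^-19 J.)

L = 37.8 fm

From E_n = n²h²/(8m_nL²), L = n·h/√(8m_nE_n).
E_1 = 1.44×10^5 eV = 2.304×10^-14 J, so L = 1·6.63×10^-34/√(8·1.67×10^-27·2.304×10^-14) = 3.78×10^-14 m = 37.8 fm.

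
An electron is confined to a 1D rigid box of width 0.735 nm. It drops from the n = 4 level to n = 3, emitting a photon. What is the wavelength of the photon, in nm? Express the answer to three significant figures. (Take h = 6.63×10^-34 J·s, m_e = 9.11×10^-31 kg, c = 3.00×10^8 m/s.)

λ = 255 nm

E_1 = h²/(8m_eL²) = 1.116×10^-19 J, so ΔE = (4² − 3²)E_1 = 7.812×10^-19 J.
λ = hc/ΔE = (6.63×10^-34·3.00×10^8)/7.812×10^-19 = 2.55×10^-7 m = 255 nm.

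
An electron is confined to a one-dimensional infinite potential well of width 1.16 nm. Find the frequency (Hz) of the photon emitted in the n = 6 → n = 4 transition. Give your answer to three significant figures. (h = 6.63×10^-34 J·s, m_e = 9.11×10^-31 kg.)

f = 1.35×10^15 Hz

E_1 = h²/(8m_eL²) = 4.482×10^-20 J and ΔE = (6² − 4²)E_1 = 8.964×10^-19 J.
f = ΔE/h = 8.964×10^-19/6.63×10^-34 = 1.35×10^15 Hz.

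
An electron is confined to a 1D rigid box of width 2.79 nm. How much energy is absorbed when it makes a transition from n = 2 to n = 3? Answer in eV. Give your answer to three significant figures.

|ΔE| = 0.242 eV

E_1 = h²/(8m_eL²) = 7.740×10^-21 J.
|ΔE| = |2² − 3²|·E_1 = 5·7.740×10^-21 J = 3.870×10^-20 J = 0.242 eV.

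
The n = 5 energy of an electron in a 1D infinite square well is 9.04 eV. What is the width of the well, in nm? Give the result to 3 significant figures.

From E_n = n²h²/(8m_eL²), L = n·h/√(8m_eE_n).
E_5 = 9.04 eV = 1.448×10^-18 J, so L = 5·6.626×10^-34/√(8·9.109×10^-31·1.448×10^-18) = 1.02×10^-9 m = 1.02 nm.

L = 1.02 nm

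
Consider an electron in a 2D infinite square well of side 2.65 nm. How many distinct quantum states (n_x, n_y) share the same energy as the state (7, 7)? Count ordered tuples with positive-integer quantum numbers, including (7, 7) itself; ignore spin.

The level has n_x² + n_y² = 98. The ordered positive-integer solutions are (7, 7).
That gives 1 state.

degeneracy = 1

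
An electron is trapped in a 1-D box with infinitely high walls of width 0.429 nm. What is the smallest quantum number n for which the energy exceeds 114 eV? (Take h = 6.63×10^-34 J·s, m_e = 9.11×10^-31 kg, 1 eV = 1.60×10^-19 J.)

E_1 = h²/(8m_eL²) = 3.277×10^-19 J = 2.048 eV.
Need n² > 114/2.048 = 55.66, i.e. n > 7.461.
The smallest integer satisfying this is n = 8.

n = 8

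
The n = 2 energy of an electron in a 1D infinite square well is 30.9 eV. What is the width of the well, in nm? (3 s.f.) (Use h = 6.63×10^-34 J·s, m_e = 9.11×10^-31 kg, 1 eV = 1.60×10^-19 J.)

L = 0.221 nm

From E_n = n²h²/(8m_eL²), L = n·h/√(8m_eE_n).
E_2 = 30.9 eV = 4.944×10^-18 J, so L = 2·6.63×10^-34/√(8·9.11×10^-31·4.944×10^-18) = 2.21×10^-10 m = 0.221 nm.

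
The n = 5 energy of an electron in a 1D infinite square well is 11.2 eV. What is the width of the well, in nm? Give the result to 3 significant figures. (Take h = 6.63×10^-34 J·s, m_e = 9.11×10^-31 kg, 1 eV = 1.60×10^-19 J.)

From E_n = n²h²/(8m_eL²), L = n·h/√(8m_eE_n).
E_5 = 11.2 eV = 1.792×10^-18 J, so L = 5·6.63×10^-34/√(8·9.11×10^-31·1.792×10^-18) = 9.17×10^-10 m = 0.917 nm.

L = 0.917 nm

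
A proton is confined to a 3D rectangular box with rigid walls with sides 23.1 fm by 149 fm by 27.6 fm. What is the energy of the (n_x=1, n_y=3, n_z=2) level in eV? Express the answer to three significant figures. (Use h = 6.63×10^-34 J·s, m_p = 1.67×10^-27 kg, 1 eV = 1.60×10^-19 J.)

For a 3D rectangular well E = (h²/8m_p)·Σ n_i²/L_i² = (6.63×10^-34)²/(8·1.67×10^-27) · [1²/(23.1 fm)² + 3²/(149 fm)² + 2²/(27.6 fm)²].
Evaluating gives E = 2.478×10^-13 J = 1.55×10^6 eV.

E = 1.55×10^6 eV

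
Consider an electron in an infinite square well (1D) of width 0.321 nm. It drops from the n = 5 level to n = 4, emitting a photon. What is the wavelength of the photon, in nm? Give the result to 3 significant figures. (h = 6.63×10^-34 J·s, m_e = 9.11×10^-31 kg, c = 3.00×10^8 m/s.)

λ = 37.8 nm

E_1 = h²/(8m_eL²) = 5.853×10^-19 J, so ΔE = (5² − 4²)E_1 = 5.268×10^-18 J.
λ = hc/ΔE = (6.63×10^-34·3.00×10^8)/5.268×10^-18 = 3.78×10^-8 m = 37.8 nm.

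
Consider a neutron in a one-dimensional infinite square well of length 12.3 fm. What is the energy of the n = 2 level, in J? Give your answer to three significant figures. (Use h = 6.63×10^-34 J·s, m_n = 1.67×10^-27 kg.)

E_2 = 8.70×10^-13 J

For an infinite well E_n = n²h²/(8m_nL²), so E_1 = h²/(8m_nL²) = (6.63×10^-34)²/(8·1.67×10^-27·(1.23×10^-14 m)²) = 2.175×10^-13 J.
Then E_2 = 2²·E_1 = 4·2.175×10^-13 J = 8.70×10^-13 J.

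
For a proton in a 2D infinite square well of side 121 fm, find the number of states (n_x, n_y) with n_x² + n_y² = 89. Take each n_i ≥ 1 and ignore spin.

degeneracy = 2

The level has n_x² + n_y² = 89. The ordered positive-integer solutions are (5, 8), (8, 5).
That gives 2 states.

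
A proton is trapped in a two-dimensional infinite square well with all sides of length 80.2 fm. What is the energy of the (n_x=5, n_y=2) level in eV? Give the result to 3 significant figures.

E = 9.23×10^5 eV

For a 2D rectangular well E = (h²/8m_p)·Σ n_i²/L_i² = (6.626×10^-34)²/(8·1.673×10^-27) · [5²/(80.2 fm)² + 2²/(80.2 fm)²].
Evaluating gives E = 1.479×10^-13 J = 9.23×10^5 eV.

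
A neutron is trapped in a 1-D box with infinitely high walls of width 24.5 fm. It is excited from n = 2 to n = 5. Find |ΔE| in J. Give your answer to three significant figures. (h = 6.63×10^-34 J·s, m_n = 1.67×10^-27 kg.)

E_1 = h²/(8m_nL²) = 5.481×10^-14 J.
|ΔE| = |2² − 5²|·E_1 = 21·5.481×10^-14 J = 1.15×10^-12 J.

|ΔE| = 1.15×10^-12 J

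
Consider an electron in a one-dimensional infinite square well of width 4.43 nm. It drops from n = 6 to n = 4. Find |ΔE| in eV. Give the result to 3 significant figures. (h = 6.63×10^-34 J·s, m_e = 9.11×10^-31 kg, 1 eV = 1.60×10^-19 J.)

|ΔE| = 0.384 eV

E_1 = h²/(8m_eL²) = 3.073×10^-21 J.
|ΔE| = |6² − 4²|·E_1 = 20·3.073×10^-21 J = 6.146×10^-20 J = 0.384 eV.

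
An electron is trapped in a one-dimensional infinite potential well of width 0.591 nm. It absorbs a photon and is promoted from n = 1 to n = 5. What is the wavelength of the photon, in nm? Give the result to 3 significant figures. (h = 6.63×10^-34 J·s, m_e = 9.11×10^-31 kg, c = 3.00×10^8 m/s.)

λ = 48.0 nm

E_1 = h²/(8m_eL²) = 1.727×10^-19 J, so ΔE = (5² − 1²)E_1 = 4.145×10^-18 J.
λ = hc/ΔE = (6.63×10^-34·3.00×10^8)/4.145×10^-18 = 4.80×10^-8 m = 48.0 nm.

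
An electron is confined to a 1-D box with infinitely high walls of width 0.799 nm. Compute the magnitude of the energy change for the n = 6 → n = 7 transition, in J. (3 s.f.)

E_1 = h²/(8m_eL²) = 9.437×10^-20 J.
|ΔE| = |6² − 7²|·E_1 = 13·9.437×10^-20 J = 1.23×10^-18 J.

|ΔE| = 1.23×10^-18 J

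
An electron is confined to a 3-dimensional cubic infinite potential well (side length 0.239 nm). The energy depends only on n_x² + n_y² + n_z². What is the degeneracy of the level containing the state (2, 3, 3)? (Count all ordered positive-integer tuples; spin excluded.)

The level has n_x² + n_y² + n_z² = 22. The ordered positive-integer solutions are (2, 3, 3), (3, 2, 3), (3, 3, 2).
That gives 3 states.

degeneracy = 3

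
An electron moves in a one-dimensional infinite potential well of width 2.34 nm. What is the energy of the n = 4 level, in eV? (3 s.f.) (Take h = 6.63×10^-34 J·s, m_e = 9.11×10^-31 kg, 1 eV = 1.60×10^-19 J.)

E_4 = 1.10 eV

For an infinite well E_n = n²h²/(8m_eL²), so E_1 = h²/(8m_eL²) = (6.63×10^-34)²/(8·9.11×10^-31·(2.34×10^-9 m)²) = 1.102×10^-20 J.
Then E_4 = 4²·E_1 = 16·1.102×10^-20 J = 1.763×10^-19 J.
Converting, E_4 = 1.763×10^-19 J / (1.60×10^-19 J/eV) = 1.10 eV.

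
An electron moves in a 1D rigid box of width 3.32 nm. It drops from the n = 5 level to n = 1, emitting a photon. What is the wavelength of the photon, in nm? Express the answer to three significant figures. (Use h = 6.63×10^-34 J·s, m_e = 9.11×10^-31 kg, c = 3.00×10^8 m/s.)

λ = 1.51×10^3 nm

E_1 = h²/(8m_eL²) = 5.472×10^-21 J, so ΔE = (5² − 1²)E_1 = 1.313×10^-19 J.
λ = hc/ΔE = (6.63×10^-34·3.00×10^8)/1.313×10^-19 = 1.51×10^-6 m = 1.51×10^3 nm.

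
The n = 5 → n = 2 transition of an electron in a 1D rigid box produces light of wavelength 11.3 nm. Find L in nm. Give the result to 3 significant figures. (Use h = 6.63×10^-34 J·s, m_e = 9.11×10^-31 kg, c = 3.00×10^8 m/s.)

The photon carries ΔE = hc/λ = 6.63×10^-34·3.00×10^8/1.13×10^-8 m = 1.760×10^-17 J.
Since ΔE = (5² − 2²)E_1, E_1 = 8.381×10^-19 J, and L = h/√(8m_eE_1) = 2.68×10^-10 m = 0.268 nm.

L = 0.268 nm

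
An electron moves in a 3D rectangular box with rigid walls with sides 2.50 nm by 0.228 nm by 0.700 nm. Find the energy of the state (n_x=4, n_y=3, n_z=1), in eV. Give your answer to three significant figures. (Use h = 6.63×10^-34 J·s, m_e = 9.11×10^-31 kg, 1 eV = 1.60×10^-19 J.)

E = 67.0 eV

For a 3D rectangular well E = (h²/8m_e)·Σ n_i²/L_i² = (6.63×10^-34)²/(8·9.11×10^-31) · [4²/(2.50 nm)² + 3²/(0.228 nm)² + 1²/(0.700 nm)²].
Evaluating gives E = 1.072×10^-17 J = 67.0 eV.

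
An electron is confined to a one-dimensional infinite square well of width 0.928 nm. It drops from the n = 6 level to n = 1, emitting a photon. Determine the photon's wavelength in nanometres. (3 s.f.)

λ = 81.1 nm

E_1 = h²/(8m_eL²) = 6.996×10^-20 J, so ΔE = (6² − 1²)E_1 = 2.449×10^-18 J.
λ = hc/ΔE = (6.626×10^-34·2.998×10^8)/2.449×10^-18 = 8.11×10^-8 m = 81.1 nm.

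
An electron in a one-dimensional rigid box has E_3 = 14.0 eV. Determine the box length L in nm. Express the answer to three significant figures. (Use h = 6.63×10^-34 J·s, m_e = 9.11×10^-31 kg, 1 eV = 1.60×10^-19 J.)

L = 0.492 nm

From E_n = n²h²/(8m_eL²), L = n·h/√(8m_eE_n).
E_3 = 14.0 eV = 2.240×10^-18 J, so L = 3·6.63×10^-34/√(8·9.11×10^-31·2.240×10^-18) = 4.92×10^-10 m = 0.492 nm.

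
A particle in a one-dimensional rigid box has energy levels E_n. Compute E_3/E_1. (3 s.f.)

9.00

E_n ∝ n², so E_3/E_1 = 3²/1² = 9/1 = 9.00.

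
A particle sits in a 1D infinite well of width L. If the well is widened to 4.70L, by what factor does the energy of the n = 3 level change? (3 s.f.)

0.0453

E_n ∝ 1/L², so the energy scales by 1/4.70² = 0.0453.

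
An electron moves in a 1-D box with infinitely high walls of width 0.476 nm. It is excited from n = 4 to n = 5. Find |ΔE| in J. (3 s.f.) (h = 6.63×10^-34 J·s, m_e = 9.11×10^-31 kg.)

E_1 = h²/(8m_eL²) = 2.662×10^-19 J.
|ΔE| = |4² − 5²|·E_1 = 9·2.662×10^-19 J = 2.40×10^-18 J.

|ΔE| = 2.40×10^-18 J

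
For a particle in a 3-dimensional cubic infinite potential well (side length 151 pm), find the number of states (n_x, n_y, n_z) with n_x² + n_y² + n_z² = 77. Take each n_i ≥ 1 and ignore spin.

degeneracy = 12

The level has n_x² + n_y² + n_z² = 77. The ordered positive-integer solutions are (2, 3, 8), (2, 8, 3), (3, 2, 8), (3, 8, 2), (4, 5, 6), (4, 6, 5), (5, 4, 6), (5, 6, 4), (6, 4, 5), (6, 5, 4), (8, 2, 3), (8, 3, 2).
That gives 12 states.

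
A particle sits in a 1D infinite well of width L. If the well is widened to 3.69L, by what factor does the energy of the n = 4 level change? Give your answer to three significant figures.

0.0734

E_n ∝ 1/L², so the energy scales by 1/3.69² = 0.0734.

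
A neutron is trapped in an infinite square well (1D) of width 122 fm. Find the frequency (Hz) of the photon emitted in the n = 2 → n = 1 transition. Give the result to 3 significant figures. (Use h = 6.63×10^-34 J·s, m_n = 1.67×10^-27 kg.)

E_1 = h²/(8m_nL²) = 2.211×10^-15 J and ΔE = (2² − 1²)E_1 = 6.633×10^-15 J.
f = ΔE/h = 6.633×10^-15/6.63×10^-34 = 1.00×10^19 Hz.

f = 1.00×10^19 Hz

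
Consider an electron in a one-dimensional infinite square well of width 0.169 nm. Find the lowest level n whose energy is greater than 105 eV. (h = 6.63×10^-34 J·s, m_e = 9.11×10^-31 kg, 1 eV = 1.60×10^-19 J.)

E_1 = h²/(8m_eL²) = 2.112×10^-18 J = 13.20 eV.
Need n² > 105/13.20 = 7.955, i.e. n > 2.820.
The smallest integer satisfying this is n = 3.

n = 3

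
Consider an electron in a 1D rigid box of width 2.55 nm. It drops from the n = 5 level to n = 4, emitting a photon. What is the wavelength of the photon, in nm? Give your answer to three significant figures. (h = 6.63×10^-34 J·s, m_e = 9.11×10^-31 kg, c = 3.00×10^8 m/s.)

λ = 2.38×10^3 nm

E_1 = h²/(8m_eL²) = 9.276×10^-21 J, so ΔE = (5² − 4²)E_1 = 8.348×10^-20 J.
λ = hc/ΔE = (6.63×10^-34·3.00×10^8)/8.348×10^-20 = 2.38×10^-6 m = 2.38×10^3 nm.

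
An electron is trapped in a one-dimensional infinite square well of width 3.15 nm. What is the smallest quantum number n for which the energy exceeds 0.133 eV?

n = 2

E_1 = h²/(8m_eL²) = 6.072×10^-21 J = 0.03790 eV.
Need n² > 0.133/0.03790 = 3.509, i.e. n > 1.873.
The smallest integer satisfying this is n = 2.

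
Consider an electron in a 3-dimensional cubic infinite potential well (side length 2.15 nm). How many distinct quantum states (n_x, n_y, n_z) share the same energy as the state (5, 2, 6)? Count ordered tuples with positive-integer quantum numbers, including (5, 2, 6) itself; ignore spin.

degeneracy = 6

The level has n_x² + n_y² + n_z² = 65. The ordered positive-integer solutions are (2, 5, 6), (2, 6, 5), (5, 2, 6), (5, 6, 2), (6, 2, 5), (6, 5, 2).
That gives 6 states.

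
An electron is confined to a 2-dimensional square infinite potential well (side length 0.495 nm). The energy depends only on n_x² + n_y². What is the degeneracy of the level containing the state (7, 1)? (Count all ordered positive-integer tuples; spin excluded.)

degeneracy = 3

The level has n_x² + n_y² = 50. The ordered positive-integer solutions are (1, 7), (5, 5), (7, 1).
That gives 3 states.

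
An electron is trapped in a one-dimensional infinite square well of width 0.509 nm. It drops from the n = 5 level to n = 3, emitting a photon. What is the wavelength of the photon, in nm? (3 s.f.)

λ = 53.4 nm

E_1 = h²/(8m_eL²) = 2.325×10^-19 J, so ΔE = (5² − 3²)E_1 = 3.720×10^-18 J.
λ = hc/ΔE = (6.626×10^-34·2.998×10^8)/3.720×10^-18 = 5.34×10^-8 m = 53.4 nm.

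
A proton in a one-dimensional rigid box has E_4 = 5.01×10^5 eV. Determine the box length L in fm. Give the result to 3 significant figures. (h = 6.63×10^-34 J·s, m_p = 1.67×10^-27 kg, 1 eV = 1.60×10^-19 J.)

From E_n = n²h²/(8m_pL²), L = n·h/√(8m_pE_n).
E_4 = 5.01×10^5 eV = 8.016×10^-14 J, so L = 4·6.63×10^-34/√(8·1.67×10^-27·8.016×10^-14) = 8.10×10^-14 m = 81.0 fm.

L = 81.0 fm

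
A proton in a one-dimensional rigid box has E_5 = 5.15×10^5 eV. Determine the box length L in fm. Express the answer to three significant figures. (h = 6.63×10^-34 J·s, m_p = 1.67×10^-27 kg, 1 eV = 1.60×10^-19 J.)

From E_n = n²h²/(8m_pL²), L = n·h/√(8m_pE_n).
E_5 = 5.15×10^5 eV = 8.240×10^-14 J, so L = 5·6.63×10^-34/√(8·1.67×10^-27·8.240×10^-14) = 9.99×10^-14 m = 99.9 fm.

L = 99.9 fm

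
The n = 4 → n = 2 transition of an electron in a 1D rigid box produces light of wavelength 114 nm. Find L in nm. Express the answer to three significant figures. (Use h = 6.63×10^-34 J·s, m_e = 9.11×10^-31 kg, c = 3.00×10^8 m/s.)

The photon carries ΔE = hc/λ = 6.63×10^-34·3.00×10^8/1.14×10^-7 m = 1.745×10^-18 J.
Since ΔE = (4² − 2²)E_1, E_1 = 1.454×10^-19 J, and L = h/√(8m_eE_1) = 6.44×10^-10 m = 0.644 nm.

L = 0.644 nm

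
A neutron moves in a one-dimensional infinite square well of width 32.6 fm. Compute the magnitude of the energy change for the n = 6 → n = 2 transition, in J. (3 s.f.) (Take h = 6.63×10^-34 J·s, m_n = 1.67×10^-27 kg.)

|ΔE| = 9.91×10^-13 J

E_1 = h²/(8m_nL²) = 3.096×10^-14 J.
|ΔE| = |6² − 2²|·E_1 = 32·3.096×10^-14 J = 9.91×10^-13 J.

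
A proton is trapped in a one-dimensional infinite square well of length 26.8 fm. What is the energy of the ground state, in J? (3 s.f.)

E_1 = 4.57×10^-14 J

For an infinite well E_n = n²h²/(8m_pL²), so E_1 = h²/(8m_pL²) = (6.626×10^-34)²/(8·1.673×10^-27·(2.68×10^-14 m)²) = 4.567×10^-14 J.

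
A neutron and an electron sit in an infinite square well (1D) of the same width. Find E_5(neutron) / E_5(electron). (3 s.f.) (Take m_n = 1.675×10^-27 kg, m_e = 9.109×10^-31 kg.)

5.44×10^-4

E_n ∝ 1/m at fixed n and L, so the ratio is m_e/m_n = 9.109×10^-31/1.675×10^-27 = 5.44×10^-4.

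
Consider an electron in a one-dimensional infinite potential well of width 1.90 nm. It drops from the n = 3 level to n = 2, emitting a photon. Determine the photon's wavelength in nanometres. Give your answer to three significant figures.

λ = 2.38×10^3 nm

E_1 = h²/(8m_eL²) = 1.669×10^-20 J, so ΔE = (3² − 2²)E_1 = 8.345×10^-20 J.
λ = hc/ΔE = (6.626×10^-34·2.998×10^8)/8.345×10^-20 = 2.38×10^-6 m = 2.38×10^3 nm.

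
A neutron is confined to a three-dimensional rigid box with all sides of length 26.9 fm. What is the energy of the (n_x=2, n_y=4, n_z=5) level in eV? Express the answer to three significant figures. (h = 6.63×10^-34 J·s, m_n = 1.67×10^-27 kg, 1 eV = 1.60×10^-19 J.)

For a 3D rectangular well E = (h²/8m_n)·Σ n_i²/L_i² = (6.63×10^-34)²/(8·1.67×10^-27) · [2²/(26.9 fm)² + 4²/(26.9 fm)² + 5²/(26.9 fm)²].
Evaluating gives E = 2.046×10^-12 J = 1.28×10^7 eV.

E = 1.28×10^7 eV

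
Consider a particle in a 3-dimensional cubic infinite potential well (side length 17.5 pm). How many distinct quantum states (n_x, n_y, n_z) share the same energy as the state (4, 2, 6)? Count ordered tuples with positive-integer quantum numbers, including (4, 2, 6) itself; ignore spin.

The level has n_x² + n_y² + n_z² = 56. The ordered positive-integer solutions are (2, 4, 6), (2, 6, 4), (4, 2, 6), (4, 6, 2), (6, 2, 4), (6, 4, 2).
That gives 6 states.

degeneracy = 6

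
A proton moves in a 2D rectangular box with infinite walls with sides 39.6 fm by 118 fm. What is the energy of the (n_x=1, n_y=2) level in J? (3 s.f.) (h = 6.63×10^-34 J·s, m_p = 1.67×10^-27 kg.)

For a 2D rectangular well E = (h²/8m_p)·Σ n_i²/L_i² = (6.63×10^-34)²/(8·1.67×10^-27) · [1²/(39.6 fm)² + 2²/(118 fm)²].
Evaluating gives E = 3.04×10^-14 J.

E = 3.04×10^-14 J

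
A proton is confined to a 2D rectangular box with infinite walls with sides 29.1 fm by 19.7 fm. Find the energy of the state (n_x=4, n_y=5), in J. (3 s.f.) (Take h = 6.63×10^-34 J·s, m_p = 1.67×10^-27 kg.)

For a 2D rectangular well E = (h²/8m_p)·Σ n_i²/L_i² = (6.63×10^-34)²/(8·1.67×10^-27) · [4²/(29.1 fm)² + 5²/(19.7 fm)²].
Evaluating gives E = 2.74×10^-12 J.

E = 2.74×10^-12 J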